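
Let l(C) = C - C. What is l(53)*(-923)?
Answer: 0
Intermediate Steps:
l(C) = 0
l(53)*(-923) = 0*(-923) = 0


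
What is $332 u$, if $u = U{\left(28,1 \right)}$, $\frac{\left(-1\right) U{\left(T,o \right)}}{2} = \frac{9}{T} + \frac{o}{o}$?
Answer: $- \frac{6142}{7} \approx -877.43$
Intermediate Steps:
$U{\left(T,o \right)} = -2 - \frac{18}{T}$ ($U{\left(T,o \right)} = - 2 \left(\frac{9}{T} + \frac{o}{o}\right) = - 2 \left(\frac{9}{T} + 1\right) = - 2 \left(1 + \frac{9}{T}\right) = -2 - \frac{18}{T}$)
$u = - \frac{37}{14}$ ($u = -2 - \frac{18}{28} = -2 - \frac{9}{14} = - \frac{37}{14} \approx -2.6429$)
$332 u = 332 \left(- \frac{37}{14}\right) = - \frac{6142}{7}$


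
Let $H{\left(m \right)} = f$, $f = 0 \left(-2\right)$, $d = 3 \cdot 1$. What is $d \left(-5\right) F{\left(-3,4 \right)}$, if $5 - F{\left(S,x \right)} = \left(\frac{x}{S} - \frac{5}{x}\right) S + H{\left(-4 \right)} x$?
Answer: $\frac{165}{4} \approx 41.25$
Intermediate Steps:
$d = 3$
$f = 0$
$H{\left(m \right)} = 0$
$F{\left(S,x \right)} = 5 - S \left(- \frac{5}{x} + \frac{x}{S}\right)$ ($F{\left(S,x \right)} = 5 - \left(\left(\frac{x}{S} - \frac{5}{x}\right) S + 0 x\right) = 5 - \left(\left(- \frac{5}{x} + \frac{x}{S}\right) S + 0\right) = 5 - \left(S \left(- \frac{5}{x} + \frac{x}{S}\right) + 0\right) = 5 - S \left(- \frac{5}{x} + \frac{x}{S}\right)$)
$d \left(-5\right) F{\left(-3,4 \right)} = 3 \left(-5\right) \left(5 - 4 + 5 \left(-3\right) \frac{1}{4}\right) = - 15 \left(5 - 4 + 5 \left(-3\right) \frac{1}{4}\right) = - 15 \left(5 - 4 - \frac{15}{4}\right) = \left(-15\right) \left(- \frac{11}{4}\right) = \frac{165}{4}$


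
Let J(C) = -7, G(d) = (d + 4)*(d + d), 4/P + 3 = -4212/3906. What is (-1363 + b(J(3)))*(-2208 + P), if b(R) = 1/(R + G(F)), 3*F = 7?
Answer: 3730310432/1239 ≈ 3.0107e+6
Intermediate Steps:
F = 7/3 (F = (⅓)*7 = 7/3 ≈ 2.3333)
P = -868/885 (P = 4/(-3 - 4212/3906) = 4/(-3 - 4212*1/3906) = 4/(-3 - 234/217) = 4/(-885/217) = 4*(-217/885) = -868/885 ≈ -0.98079)
G(d) = 2*d*(4 + d) (G(d) = (4 + d)*(2*d) = 2*d*(4 + d))
b(R) = 1/(266/9 + R) (b(R) = 1/(R + 2*(7/3)*(4 + 7/3)) = 1/(R + 2*(7/3)*(19/3)) = 1/(R + 266/9) = 1/(266/9 + R))
(-1363 + b(J(3)))*(-2208 + P) = (-1363 + 9/(266 + 9*(-7)))*(-2208 - 868/885) = (-1363 + 9/(266 - 63))*(-1954948/885) = (-1363 + 9/203)*(-1954948/885) = -276680/203*(-1954948/885) = 3730310432/1239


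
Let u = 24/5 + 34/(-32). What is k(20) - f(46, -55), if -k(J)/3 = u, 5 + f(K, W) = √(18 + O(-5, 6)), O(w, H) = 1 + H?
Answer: -897/80 ≈ -11.212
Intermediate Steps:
f(K, W) = 0 (f(K, W) = -5 + √(18 + (1 + 6)) = -5 + √(18 + 7) = -5 + √25 = -5 + 5 = 0)
u = 299/80 (u = 24*(⅕) + 34*(-1/32) = 24/5 - 17/16 = 299/80 ≈ 3.7375)
k(J) = -897/80 (k(J) = -3*299/80 = -897/80)
k(20) - f(46, -55) = -897/80 - 1*0 = -897/80 + 0 = -897/80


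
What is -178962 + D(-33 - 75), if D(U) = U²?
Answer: -167298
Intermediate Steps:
-178962 + D(-33 - 75) = -178962 + (-33 - 75)² = -178962 + (-108)² = -178962 + 11664 = -167298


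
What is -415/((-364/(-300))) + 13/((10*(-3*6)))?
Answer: -5603683/16380 ≈ -342.10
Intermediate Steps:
-415/((-364/(-300))) + 13/((10*(-3*6))) = -415/((-364*(-1/300))) + 13/((10*(-18))) = -415/91/75 + 13/(-180) = -415*75/91 + 13*(-1/180) = -31125/91 - 13/180 = -5603683/16380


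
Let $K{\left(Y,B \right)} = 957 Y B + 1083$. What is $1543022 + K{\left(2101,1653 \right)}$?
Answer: $3325160126$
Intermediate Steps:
$K{\left(Y,B \right)} = 1083 + 957 B Y$ ($K{\left(Y,B \right)} = 957 B Y + 1083 = 1083 + 957 B Y$)
$1543022 + K{\left(2101,1653 \right)} = 1543022 + \left(1083 + 957 \cdot 1653 \cdot 2101\right) = 1543022 + \left(1083 + 3323616021\right) = 1543022 + 3323617104 = 3325160126$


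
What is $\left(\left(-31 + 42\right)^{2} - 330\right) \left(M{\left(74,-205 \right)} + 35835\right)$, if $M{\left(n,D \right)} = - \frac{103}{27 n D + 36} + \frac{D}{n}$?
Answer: $- \frac{56741788849702}{7576749} \approx -7.4889 \cdot 10^{6}$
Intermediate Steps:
$M{\left(n,D \right)} = - \frac{103}{36 + 27 D n} + \frac{D}{n}$ ($M{\left(n,D \right)} = - \frac{103}{27 D n + 36} + \frac{D}{n} = - \frac{103}{36 + 27 D n} + \frac{D}{n}$)
$\left(\left(-31 + 42\right)^{2} - 330\right) \left(M{\left(74,-205 \right)} + 35835\right) = \left(\left(-31 + 42\right)^{2} - 330\right) \left(\frac{\left(-103\right) 74 + 36 \left(-205\right) + 27 \cdot 74 \left(-205\right)^{2}}{9 \cdot 74 \left(4 + 3 \left(-205\right) 74\right)} + 35835\right) = \left(11^{2} - 330\right) \left(\frac{1}{9} \cdot \frac{1}{74} \frac{1}{4 - 45510} \left(-7622 - 7380 + 27 \cdot 74 \cdot 42025\right) + 35835\right) = \left(121 - 330\right) \left(\frac{1}{9} \cdot \frac{1}{74} \frac{1}{-45506} \left(-7622 - 7380 + 83965950\right) + 35835\right) = - 209 \left(\frac{1}{9} \cdot \frac{1}{74} \left(- \frac{1}{45506}\right) 83950948 + 35835\right) = - 209 \left(- \frac{20987737}{7576749} + 35835\right) = \left(-209\right) \frac{271491812678}{7576749} = - \frac{56741788849702}{7576749}$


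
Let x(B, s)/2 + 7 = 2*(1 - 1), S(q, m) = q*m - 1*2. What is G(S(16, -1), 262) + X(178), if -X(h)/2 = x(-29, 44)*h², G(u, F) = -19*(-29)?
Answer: 887703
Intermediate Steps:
S(q, m) = -2 + m*q (S(q, m) = m*q - 2 = -2 + m*q)
x(B, s) = -14 (x(B, s) = -14 + 2*(2*(1 - 1)) = -14 + 2*(2*0) = -14 + 2*0 = -14 + 0 = -14)
G(u, F) = 551
X(h) = 28*h² (X(h) = -(-28)*h² = 28*h²)
G(S(16, -1), 262) + X(178) = 551 + 28*178² = 551 + 28*31684 = 551 + 887152 = 887703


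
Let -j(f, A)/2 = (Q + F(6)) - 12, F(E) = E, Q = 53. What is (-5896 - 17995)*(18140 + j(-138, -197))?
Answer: -431136986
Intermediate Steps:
j(f, A) = -94 (j(f, A) = -2*((53 + 6) - 12) = -2*(59 - 12) = -2*47 = -94)
(-5896 - 17995)*(18140 + j(-138, -197)) = (-5896 - 17995)*(18140 - 94) = -23891*18046 = -431136986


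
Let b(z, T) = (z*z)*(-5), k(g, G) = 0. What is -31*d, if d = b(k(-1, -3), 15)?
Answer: 0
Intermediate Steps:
b(z, T) = -5*z**2 (b(z, T) = z**2*(-5) = -5*z**2)
d = 0 (d = -5*0**2 = -5*0 = 0)
-31*d = -31*0 = 0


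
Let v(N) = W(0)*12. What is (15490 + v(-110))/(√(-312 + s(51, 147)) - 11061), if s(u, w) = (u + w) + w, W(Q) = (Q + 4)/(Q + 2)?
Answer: -28600059/20390948 - 7757*√33/61172844 ≈ -1.4033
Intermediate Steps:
W(Q) = (4 + Q)/(2 + Q)
v(N) = 24 (v(N) = ((4 + 0)/(2 + 0))*12 = (4/2)*12 = ((½)*4)*12 = 2*12 = 24)
s(u, w) = u + 2*w
(15490 + v(-110))/(√(-312 + s(51, 147)) - 11061) = (15490 + 24)/(√(-312 + (51 + 2*147)) - 11061) = 15514/(√(-312 + (51 + 294)) - 11061) = 15514/(√(-312 + 345) - 11061) = 15514/(√33 - 11061) = 15514/(-11061 + √33)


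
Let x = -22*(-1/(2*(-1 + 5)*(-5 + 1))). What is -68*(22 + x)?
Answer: -5797/4 ≈ -1449.3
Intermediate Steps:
x = -11/16 (x = -22/(-2*(-4)*4) = -22/(8*4) = -22/32 = -22*1/32 = -11/16 ≈ -0.68750)
-68*(22 + x) = -68*(22 - 11/16) = -68*341/16 = -5797/4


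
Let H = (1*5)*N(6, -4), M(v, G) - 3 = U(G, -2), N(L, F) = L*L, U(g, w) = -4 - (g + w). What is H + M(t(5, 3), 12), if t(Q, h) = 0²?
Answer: 169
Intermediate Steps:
U(g, w) = -4 - g - w (U(g, w) = -4 + (-g - w) = -4 - g - w)
t(Q, h) = 0
N(L, F) = L²
M(v, G) = 1 - G (M(v, G) = 3 + (-4 - G - 1*(-2)) = 3 + (-4 - G + 2) = 3 + (-2 - G) = 1 - G)
H = 180 (H = (1*5)*6² = 5*36 = 180)
H + M(t(5, 3), 12) = 180 + (1 - 1*12) = 180 + (1 - 12) = 180 - 11 = 169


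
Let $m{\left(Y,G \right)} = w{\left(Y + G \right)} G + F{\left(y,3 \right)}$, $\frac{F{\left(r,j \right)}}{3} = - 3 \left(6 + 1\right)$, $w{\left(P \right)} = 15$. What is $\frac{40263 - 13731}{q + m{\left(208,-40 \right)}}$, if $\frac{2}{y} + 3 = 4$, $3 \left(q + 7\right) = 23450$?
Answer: $\frac{297}{80} \approx 3.7125$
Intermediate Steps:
$q = \frac{23429}{3}$ ($q = -7 + \frac{1}{3} \cdot 23450 = -7 + \frac{23450}{3} = \frac{23429}{3} \approx 7809.7$)
$y = 2$ ($y = \frac{2}{-3 + 4} = \frac{2}{1} = 2 \cdot 1 = 2$)
$F{\left(r,j \right)} = -63$ ($F{\left(r,j \right)} = 3 \left(- 3 \left(6 + 1\right)\right) = 3 \left(\left(-3\right) 7\right) = 3 \left(-21\right) = -63$)
$m{\left(Y,G \right)} = -63 + 15 G$ ($m{\left(Y,G \right)} = 15 G - 63 = -63 + 15 G$)
$\frac{40263 - 13731}{q + m{\left(208,-40 \right)}} = \frac{40263 - 13731}{\frac{23429}{3} + \left(-63 + 15 \left(-40\right)\right)} = \frac{26532}{\frac{23429}{3} - 663} = \frac{26532}{\frac{21440}{3}} = 26532 \cdot \frac{3}{21440} = \frac{297}{80}$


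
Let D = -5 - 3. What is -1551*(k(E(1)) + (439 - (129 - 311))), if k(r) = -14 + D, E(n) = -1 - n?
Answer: -929049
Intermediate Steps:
D = -8
k(r) = -22 (k(r) = -14 - 8 = -22)
-1551*(k(E(1)) + (439 - (129 - 311))) = -1551*(-22 + (439 - (129 - 311))) = -1551*(-22 + (439 - 1*(-182))) = -1551*(-22 + (439 + 182)) = -1551*(-22 + 621) = -1551*599 = -929049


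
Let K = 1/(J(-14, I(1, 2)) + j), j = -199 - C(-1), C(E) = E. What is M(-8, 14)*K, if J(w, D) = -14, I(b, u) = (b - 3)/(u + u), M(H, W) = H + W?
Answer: -3/106 ≈ -0.028302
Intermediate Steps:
I(b, u) = (-3 + b)/(2*u) (I(b, u) = (-3 + b)/((2*u)) = (-3 + b)*(1/(2*u)) = (-3 + b)/(2*u))
j = -198 (j = -199 - 1*(-1) = -199 + 1 = -198)
K = -1/212 (K = 1/(-14 - 198) = 1/(-212) = -1/212 ≈ -0.0047170)
M(-8, 14)*K = (-8 + 14)*(-1/212) = 6*(-1/212) = -3/106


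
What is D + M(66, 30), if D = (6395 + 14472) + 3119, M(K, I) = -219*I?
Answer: 17416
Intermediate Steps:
D = 23986 (D = 20867 + 3119 = 23986)
D + M(66, 30) = 23986 - 219*30 = 23986 - 6570 = 17416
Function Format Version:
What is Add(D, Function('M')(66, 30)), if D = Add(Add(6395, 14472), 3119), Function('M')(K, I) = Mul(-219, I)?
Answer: 17416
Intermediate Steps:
D = 23986 (D = Add(20867, 3119) = 23986)
Add(D, Function('M')(66, 30)) = Add(23986, Mul(-219, 30)) = Add(23986, -6570) = 17416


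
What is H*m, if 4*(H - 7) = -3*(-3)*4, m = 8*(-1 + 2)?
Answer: 128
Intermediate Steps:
m = 8 (m = 8*1 = 8)
H = 16 (H = 7 + (-3*(-3)*4)/4 = 7 + (9*4)/4 = 7 + (1/4)*36 = 7 + 9 = 16)
H*m = 16*8 = 128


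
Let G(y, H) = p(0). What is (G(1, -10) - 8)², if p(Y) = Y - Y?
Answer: 64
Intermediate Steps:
p(Y) = 0
G(y, H) = 0
(G(1, -10) - 8)² = (0 - 8)² = (-8)² = 64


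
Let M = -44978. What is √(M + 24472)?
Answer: I*√20506 ≈ 143.2*I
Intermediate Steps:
√(M + 24472) = √(-44978 + 24472) = √(-20506) = I*√20506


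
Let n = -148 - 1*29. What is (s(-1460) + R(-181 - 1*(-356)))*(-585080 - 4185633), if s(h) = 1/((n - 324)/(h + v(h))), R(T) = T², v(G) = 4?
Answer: -73204592056253/501 ≈ -1.4612e+11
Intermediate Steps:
n = -177 (n = -148 - 29 = -177)
s(h) = -4/501 - h/501 (s(h) = 1/((-177 - 324)/(h + 4)) = 1/(-501/(4 + h)) = -4/501 - h/501)
(s(-1460) + R(-181 - 1*(-356)))*(-585080 - 4185633) = ((-4/501 - 1/501*(-1460)) + (-181 - 1*(-356))²)*(-585080 - 4185633) = ((-4/501 + 1460/501) + (-181 + 356)²)*(-4770713) = (1456/501 + 175²)*(-4770713) = (1456/501 + 30625)*(-4770713) = (15344581/501)*(-4770713) = -73204592056253/501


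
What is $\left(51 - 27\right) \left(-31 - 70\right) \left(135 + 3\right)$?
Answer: $-334512$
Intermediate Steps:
$\left(51 - 27\right) \left(-31 - 70\right) \left(135 + 3\right) = 24 \left(-101\right) 138 = \left(-2424\right) 138 = -334512$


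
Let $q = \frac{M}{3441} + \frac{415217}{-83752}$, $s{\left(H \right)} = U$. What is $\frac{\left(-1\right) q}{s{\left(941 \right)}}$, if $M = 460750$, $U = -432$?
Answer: $\frac{37159972303}{124498353024} \approx 0.29848$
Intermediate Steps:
$s{\left(H \right)} = -432$
$q = \frac{37159972303}{288190632}$ ($q = \frac{460750}{3441} + \frac{415217}{-83752} = 460750 \cdot \frac{1}{3441} + 415217 \left(- \frac{1}{83752}\right) = \frac{460750}{3441} - \frac{415217}{83752} = \frac{37159972303}{288190632} \approx 128.94$)
$\frac{\left(-1\right) q}{s{\left(941 \right)}} = \frac{\left(-1\right) \frac{37159972303}{288190632}}{-432} = \left(- \frac{37159972303}{288190632}\right) \left(- \frac{1}{432}\right) = \frac{37159972303}{124498353024}$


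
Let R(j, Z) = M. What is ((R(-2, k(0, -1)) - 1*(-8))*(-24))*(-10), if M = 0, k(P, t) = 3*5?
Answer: 1920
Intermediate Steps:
k(P, t) = 15
R(j, Z) = 0
((R(-2, k(0, -1)) - 1*(-8))*(-24))*(-10) = ((0 - 1*(-8))*(-24))*(-10) = ((0 + 8)*(-24))*(-10) = (8*(-24))*(-10) = -192*(-10) = 1920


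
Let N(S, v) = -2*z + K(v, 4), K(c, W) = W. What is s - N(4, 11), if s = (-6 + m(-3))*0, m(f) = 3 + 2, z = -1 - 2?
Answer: -10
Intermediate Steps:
z = -3
m(f) = 5
N(S, v) = 10 (N(S, v) = -2*(-3) + 4 = 6 + 4 = 10)
s = 0 (s = (-6 + 5)*0 = -1*0 = 0)
s - N(4, 11) = 0 - 1*10 = 0 - 10 = -10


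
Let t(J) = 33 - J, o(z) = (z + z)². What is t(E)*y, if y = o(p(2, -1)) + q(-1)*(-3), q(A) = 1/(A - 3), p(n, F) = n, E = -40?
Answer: 4891/4 ≈ 1222.8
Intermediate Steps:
o(z) = 4*z² (o(z) = (2*z)² = 4*z²)
q(A) = 1/(-3 + A)
y = 67/4 (y = 4*2² - 3/(-3 - 1) = 4*4 - 3/(-4) = 16 - ¼*(-3) = 16 + ¾ = 67/4 ≈ 16.750)
t(E)*y = (33 - 1*(-40))*(67/4) = (33 + 40)*(67/4) = 73*(67/4) = 4891/4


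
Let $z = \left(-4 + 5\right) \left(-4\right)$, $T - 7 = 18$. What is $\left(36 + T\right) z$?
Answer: $-244$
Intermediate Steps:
$T = 25$ ($T = 7 + 18 = 25$)
$z = -4$ ($z = 1 \left(-4\right) = -4$)
$\left(36 + T\right) z = \left(36 + 25\right) \left(-4\right) = 61 \left(-4\right) = -244$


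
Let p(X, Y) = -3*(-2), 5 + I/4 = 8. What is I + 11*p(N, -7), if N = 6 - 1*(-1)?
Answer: 78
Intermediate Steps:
I = 12 (I = -20 + 4*8 = -20 + 32 = 12)
N = 7 (N = 6 + 1 = 7)
p(X, Y) = 6
I + 11*p(N, -7) = 12 + 11*6 = 12 + 66 = 78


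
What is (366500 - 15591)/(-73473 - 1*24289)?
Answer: -350909/97762 ≈ -3.5894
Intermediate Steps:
(366500 - 15591)/(-73473 - 1*24289) = 350909/(-73473 - 24289) = 350909/(-97762) = 350909*(-1/97762) = -350909/97762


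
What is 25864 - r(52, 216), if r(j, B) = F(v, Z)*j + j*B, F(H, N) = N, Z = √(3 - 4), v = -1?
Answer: 14632 - 52*I ≈ 14632.0 - 52.0*I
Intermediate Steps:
Z = I (Z = √(-1) = I ≈ 1.0*I)
r(j, B) = I*j + B*j (r(j, B) = I*j + j*B = I*j + B*j)
25864 - r(52, 216) = 25864 - 52*(I + 216) = 25864 - 52*(216 + I) = 25864 - (11232 + 52*I) = 25864 + (-11232 - 52*I) = 14632 - 52*I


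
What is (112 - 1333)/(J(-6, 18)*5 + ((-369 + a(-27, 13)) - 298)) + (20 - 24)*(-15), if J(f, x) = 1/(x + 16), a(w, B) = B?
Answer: 125034/2021 ≈ 61.867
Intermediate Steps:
J(f, x) = 1/(16 + x)
(112 - 1333)/(J(-6, 18)*5 + ((-369 + a(-27, 13)) - 298)) + (20 - 24)*(-15) = (112 - 1333)/(5/(16 + 18) + ((-369 + 13) - 298)) + (20 - 24)*(-15) = -1221/(5/34 + (-356 - 298)) - 4*(-15) = -1221/((1/34)*5 - 654) + 60 = -1221/(5/34 - 654) + 60 = -1221/(-22231/34) + 60 = -1221*(-34/22231) + 60 = 3774/2021 + 60 = 125034/2021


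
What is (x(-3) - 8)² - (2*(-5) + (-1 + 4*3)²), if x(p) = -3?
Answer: 10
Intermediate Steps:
(x(-3) - 8)² - (2*(-5) + (-1 + 4*3)²) = (-3 - 8)² - (2*(-5) + (-1 + 4*3)²) = (-11)² - (-10 + (-1 + 12)²) = 121 - (-10 + 11²) = 121 - (-10 + 121) = 121 - 1*111 = 121 - 111 = 10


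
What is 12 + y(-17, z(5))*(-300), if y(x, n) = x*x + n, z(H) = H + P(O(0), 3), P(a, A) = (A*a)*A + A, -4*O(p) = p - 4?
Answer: -91788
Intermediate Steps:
O(p) = 1 - p/4 (O(p) = -(p - 4)/4 = -(-4 + p)/4 = 1 - p/4)
P(a, A) = A + a*A² (P(a, A) = a*A² + A = A + a*A²)
z(H) = 12 + H (z(H) = H + 3*(1 + 3*(1 - ¼*0)) = H + 3*(1 + 3*(1 + 0)) = H + 3*(1 + 3*1) = H + 3*(1 + 3) = H + 3*4 = H + 12 = 12 + H)
y(x, n) = n + x² (y(x, n) = x² + n = n + x²)
12 + y(-17, z(5))*(-300) = 12 + ((12 + 5) + (-17)²)*(-300) = 12 + (17 + 289)*(-300) = 12 + 306*(-300) = 12 - 91800 = -91788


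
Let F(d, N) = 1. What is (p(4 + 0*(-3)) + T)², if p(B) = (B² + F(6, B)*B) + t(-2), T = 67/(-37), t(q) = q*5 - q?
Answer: 142129/1369 ≈ 103.82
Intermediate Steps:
t(q) = 4*q (t(q) = 5*q - q = 4*q)
T = -67/37 (T = 67*(-1/37) = -67/37 ≈ -1.8108)
p(B) = -8 + B + B² (p(B) = (B² + 1*B) + 4*(-2) = (B² + B) - 8 = (B + B²) - 8 = -8 + B + B²)
(p(4 + 0*(-3)) + T)² = ((-8 + (4 + 0*(-3)) + (4 + 0*(-3))²) - 67/37)² = ((-8 + (4 + 0) + (4 + 0)²) - 67/37)² = ((-8 + 4 + 4²) - 67/37)² = ((-8 + 4 + 16) - 67/37)² = (12 - 67/37)² = (377/37)² = 142129/1369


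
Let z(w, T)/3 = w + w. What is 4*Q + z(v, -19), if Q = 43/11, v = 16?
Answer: 1228/11 ≈ 111.64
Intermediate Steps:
z(w, T) = 6*w (z(w, T) = 3*(w + w) = 3*(2*w) = 6*w)
Q = 43/11 (Q = 43*(1/11) = 43/11 ≈ 3.9091)
4*Q + z(v, -19) = 4*(43/11) + 6*16 = 172/11 + 96 = 1228/11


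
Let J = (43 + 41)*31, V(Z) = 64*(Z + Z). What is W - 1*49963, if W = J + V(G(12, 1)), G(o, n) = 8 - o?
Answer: -47871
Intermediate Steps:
V(Z) = 128*Z (V(Z) = 64*(2*Z) = 128*Z)
J = 2604 (J = 84*31 = 2604)
W = 2092 (W = 2604 + 128*(8 - 1*12) = 2604 + 128*(8 - 12) = 2604 + 128*(-4) = 2604 - 512 = 2092)
W - 1*49963 = 2092 - 1*49963 = 2092 - 49963 = -47871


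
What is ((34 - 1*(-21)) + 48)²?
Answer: 10609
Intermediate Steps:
((34 - 1*(-21)) + 48)² = ((34 + 21) + 48)² = (55 + 48)² = 103² = 10609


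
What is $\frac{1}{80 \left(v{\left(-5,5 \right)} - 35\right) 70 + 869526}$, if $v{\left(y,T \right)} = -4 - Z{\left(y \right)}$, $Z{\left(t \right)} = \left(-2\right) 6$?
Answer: $\frac{1}{718326} \approx 1.3921 \cdot 10^{-6}$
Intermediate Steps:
$Z{\left(t \right)} = -12$
$v{\left(y,T \right)} = 8$ ($v{\left(y,T \right)} = -4 - -12 = -4 + 12 = 8$)
$\frac{1}{80 \left(v{\left(-5,5 \right)} - 35\right) 70 + 869526} = \frac{1}{80 \left(8 - 35\right) 70 + 869526} = \frac{1}{80 \left(-27\right) 70 + 869526} = \frac{1}{\left(-2160\right) 70 + 869526} = \frac{1}{-151200 + 869526} = \frac{1}{718326}$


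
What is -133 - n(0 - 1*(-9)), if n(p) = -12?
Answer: -121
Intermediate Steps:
-133 - n(0 - 1*(-9)) = -133 - 1*(-12) = -133 + 12 = -121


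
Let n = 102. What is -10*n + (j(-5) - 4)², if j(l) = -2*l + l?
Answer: -1019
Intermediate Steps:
j(l) = -l
-10*n + (j(-5) - 4)² = -10*102 + (-1*(-5) - 4)² = -1020 + (5 - 4)² = -1020 + 1² = -1020 + 1 = -1019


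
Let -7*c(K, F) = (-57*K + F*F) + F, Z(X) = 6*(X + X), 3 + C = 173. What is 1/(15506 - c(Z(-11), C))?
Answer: 7/145136 ≈ 4.8231e-5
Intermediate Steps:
C = 170 (C = -3 + 173 = 170)
Z(X) = 12*X (Z(X) = 6*(2*X) = 12*X)
c(K, F) = -F/7 - F**2/7 + 57*K/7 (c(K, F) = -((-57*K + F*F) + F)/7 = -((-57*K + F**2) + F)/7 = -((F**2 - 57*K) + F)/7 = -(F + F**2 - 57*K)/7 = -F/7 - F**2/7 + 57*K/7)
1/(15506 - c(Z(-11), C)) = 1/(15506 - (-1/7*170 - 1/7*170**2 + 57*(12*(-11))/7)) = 1/(15506 - (-170/7 - 1/7*28900 + (57/7)*(-132))) = 1/(15506 - (-170/7 - 28900/7 - 7524/7)) = 1/(15506 - 1*(-36594/7)) = 1/(15506 + 36594/7) = 1/(145136/7) = 7/145136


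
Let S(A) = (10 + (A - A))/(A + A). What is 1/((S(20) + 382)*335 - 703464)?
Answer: -4/2301641 ≈ -1.7379e-6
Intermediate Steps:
S(A) = 5/A (S(A) = (10 + 0)/((2*A)) = 10*(1/(2*A)) = 5/A)
1/((S(20) + 382)*335 - 703464) = 1/((5/20 + 382)*335 - 703464) = 1/((5*(1/20) + 382)*335 - 703464) = 1/((¼ + 382)*335 - 703464) = 1/((1529/4)*335 - 703464) = 1/(512215/4 - 703464) = 1/(-2301641/4) = -4/2301641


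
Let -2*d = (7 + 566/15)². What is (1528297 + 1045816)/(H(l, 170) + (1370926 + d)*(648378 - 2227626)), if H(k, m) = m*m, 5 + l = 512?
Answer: -64352825/54086300524324 ≈ -1.1898e-6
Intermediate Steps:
l = 507 (l = -5 + 512 = 507)
H(k, m) = m²
d = -450241/450 (d = -(7 + 566/15)²/2 = -(671/15)²/2 = -½*450241/225 = -450241/450 ≈ -1000.5)
(1528297 + 1045816)/(H(l, 170) + (1370926 + d)*(648378 - 2227626)) = (1528297 + 1045816)/(170² + (1370926 - 450241/450)*(648378 - 2227626)) = 2574113/(28900 + (616466459/450)*(-1579248)) = 2574113/(28900 - 54086301246824/25) = 2574113/(-54086300524324/25) = 2574113*(-25/54086300524324) = -64352825/54086300524324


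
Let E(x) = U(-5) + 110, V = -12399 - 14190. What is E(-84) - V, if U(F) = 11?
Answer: 26710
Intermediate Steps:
V = -26589
E(x) = 121 (E(x) = 11 + 110 = 121)
E(-84) - V = 121 - 1*(-26589) = 121 + 26589 = 26710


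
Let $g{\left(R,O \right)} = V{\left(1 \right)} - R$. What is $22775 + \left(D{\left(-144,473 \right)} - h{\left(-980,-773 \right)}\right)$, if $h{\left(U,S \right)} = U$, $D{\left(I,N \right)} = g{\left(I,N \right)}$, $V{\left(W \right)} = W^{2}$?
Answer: $23900$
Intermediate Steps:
$g{\left(R,O \right)} = 1 - R$ ($g{\left(R,O \right)} = 1^{2} - R = 1 - R$)
$D{\left(I,N \right)} = 1 - I$
$22775 + \left(D{\left(-144,473 \right)} - h{\left(-980,-773 \right)}\right) = 22775 + \left(\left(1 - -144\right) - -980\right) = 22775 + \left(\left(1 + 144\right) + 980\right) = 22775 + \left(145 + 980\right) = 22775 + 1125 = 23900$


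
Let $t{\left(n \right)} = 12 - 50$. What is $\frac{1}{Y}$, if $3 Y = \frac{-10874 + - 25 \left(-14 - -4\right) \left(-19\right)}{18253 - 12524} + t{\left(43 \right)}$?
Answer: $- \frac{17187}{233326} \approx -0.073661$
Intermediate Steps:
$t{\left(n \right)} = -38$
$Y = - \frac{233326}{17187}$ ($Y = \frac{\frac{-10874 + - 25 \left(-14 - -4\right) \left(-19\right)}{18253 - 12524} - 38}{3} = \frac{\frac{-10874 + - 25 \left(-14 + 4\right) \left(-19\right)}{5729} - 38}{3} = \frac{\left(-10874 + \left(-25\right) \left(-10\right) \left(-19\right)\right) \frac{1}{5729} - 38}{3} = \frac{\left(-10874 + 250 \left(-19\right)\right) \frac{1}{5729} - 38}{3} = \frac{\left(-10874 - 4750\right) \frac{1}{5729} - 38}{3} = \frac{\left(-15624\right) \frac{1}{5729} - 38}{3} = \frac{- \frac{15624}{5729} - 38}{3} = \frac{1}{3} \left(- \frac{233326}{5729}\right) = - \frac{233326}{17187} \approx -13.576$)
$\frac{1}{Y} = \frac{1}{- \frac{233326}{17187}} = - \frac{17187}{233326}$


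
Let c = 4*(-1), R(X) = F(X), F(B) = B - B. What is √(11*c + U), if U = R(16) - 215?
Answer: I*√259 ≈ 16.093*I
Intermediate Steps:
F(B) = 0
R(X) = 0
c = -4
U = -215 (U = 0 - 215 = -215)
√(11*c + U) = √(11*(-4) - 215) = √(-44 - 215) = √(-259) = I*√259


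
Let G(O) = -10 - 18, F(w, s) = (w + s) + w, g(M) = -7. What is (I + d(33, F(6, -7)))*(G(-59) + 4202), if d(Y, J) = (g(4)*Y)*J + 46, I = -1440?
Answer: -10639526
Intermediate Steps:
F(w, s) = s + 2*w (F(w, s) = (s + w) + w = s + 2*w)
d(Y, J) = 46 - 7*J*Y (d(Y, J) = (-7*Y)*J + 46 = -7*J*Y + 46 = 46 - 7*J*Y)
G(O) = -28
(I + d(33, F(6, -7)))*(G(-59) + 4202) = (-1440 + (46 - 7*(-7 + 2*6)*33))*(-28 + 4202) = (-1440 + (46 - 7*(-7 + 12)*33))*4174 = (-1440 + (46 - 7*5*33))*4174 = (-1440 + (46 - 1155))*4174 = (-1440 - 1109)*4174 = -2549*4174 = -10639526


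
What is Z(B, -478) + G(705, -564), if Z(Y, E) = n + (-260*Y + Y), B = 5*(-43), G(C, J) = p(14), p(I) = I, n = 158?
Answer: 55857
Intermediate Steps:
G(C, J) = 14
B = -215
Z(Y, E) = 158 - 259*Y (Z(Y, E) = 158 + (-260*Y + Y) = 158 - 259*Y)
Z(B, -478) + G(705, -564) = (158 - 259*(-215)) + 14 = (158 + 55685) + 14 = 55843 + 14 = 55857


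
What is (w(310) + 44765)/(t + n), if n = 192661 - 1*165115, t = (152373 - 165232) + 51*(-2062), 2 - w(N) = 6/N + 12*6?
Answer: -6927722/14023625 ≈ -0.49400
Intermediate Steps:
w(N) = -70 - 6/N (w(N) = 2 - (6/N + 12*6) = 2 - (6/N + 72) = 2 - (72 + 6/N) = 2 + (-72 - 6/N) = -70 - 6/N)
t = -118021 (t = -12859 - 105162 = -118021)
n = 27546 (n = 192661 - 165115 = 27546)
(w(310) + 44765)/(t + n) = ((-70 - 6/310) + 44765)/(-118021 + 27546) = ((-70 - 6*1/310) + 44765)/(-90475) = ((-70 - 3/155) + 44765)*(-1/90475) = (-10853/155 + 44765)*(-1/90475) = (6927722/155)*(-1/90475) = -6927722/14023625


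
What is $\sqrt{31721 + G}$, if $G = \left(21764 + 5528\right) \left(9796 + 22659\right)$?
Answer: $3 \sqrt{98421509} \approx 29762.0$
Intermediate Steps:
$G = 885761860$ ($G = 27292 \cdot 32455 = 885761860$)
$\sqrt{31721 + G} = \sqrt{31721 + 885761860} = \sqrt{885793581} = 3 \sqrt{98421509}$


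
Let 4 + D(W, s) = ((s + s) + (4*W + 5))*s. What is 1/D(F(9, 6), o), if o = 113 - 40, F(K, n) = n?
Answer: 1/12771 ≈ 7.8302e-5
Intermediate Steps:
o = 73
D(W, s) = -4 + s*(5 + 2*s + 4*W) (D(W, s) = -4 + ((s + s) + (4*W + 5))*s = -4 + (2*s + (5 + 4*W))*s = -4 + (5 + 2*s + 4*W)*s = -4 + s*(5 + 2*s + 4*W))
1/D(F(9, 6), o) = 1/(-4 + 2*73**2 + 5*73 + 4*6*73) = 1/(-4 + 2*5329 + 365 + 1752) = 1/(-4 + 10658 + 365 + 1752) = 1/12771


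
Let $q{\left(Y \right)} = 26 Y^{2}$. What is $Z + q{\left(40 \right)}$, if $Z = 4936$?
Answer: $46536$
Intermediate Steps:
$Z + q{\left(40 \right)} = 4936 + 26 \cdot 40^{2} = 4936 + 26 \cdot 1600 = 4936 + 41600 = 46536$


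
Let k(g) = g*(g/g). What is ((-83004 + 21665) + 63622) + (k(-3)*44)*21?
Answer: -489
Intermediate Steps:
k(g) = g (k(g) = g*1 = g)
((-83004 + 21665) + 63622) + (k(-3)*44)*21 = ((-83004 + 21665) + 63622) - 3*44*21 = (-61339 + 63622) - 132*21 = 2283 - 2772 = -489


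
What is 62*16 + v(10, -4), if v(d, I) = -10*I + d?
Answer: 1042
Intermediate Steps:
v(d, I) = d - 10*I
62*16 + v(10, -4) = 62*16 + (10 - 10*(-4)) = 992 + (10 + 40) = 992 + 50 = 1042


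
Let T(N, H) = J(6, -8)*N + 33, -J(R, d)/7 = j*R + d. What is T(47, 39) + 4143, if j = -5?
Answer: 16678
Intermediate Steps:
J(R, d) = -7*d + 35*R (J(R, d) = -7*(-5*R + d) = -7*(d - 5*R) = -7*d + 35*R)
T(N, H) = 33 + 266*N (T(N, H) = (-7*(-8) + 35*6)*N + 33 = (56 + 210)*N + 33 = 266*N + 33 = 33 + 266*N)
T(47, 39) + 4143 = (33 + 266*47) + 4143 = (33 + 12502) + 4143 = 12535 + 4143 = 16678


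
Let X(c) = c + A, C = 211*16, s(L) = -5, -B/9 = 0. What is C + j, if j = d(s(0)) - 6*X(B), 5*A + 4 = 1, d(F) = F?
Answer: 16873/5 ≈ 3374.6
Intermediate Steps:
B = 0 (B = -9*0 = 0)
C = 3376
A = -⅗ (A = -⅘ + (⅕)*1 = -⅘ + ⅕ = -⅗ ≈ -0.60000)
X(c) = -⅗ + c (X(c) = c - ⅗ = -⅗ + c)
j = -7/5 (j = -5 - 6*(-⅗ + 0) = -5 - 6*(-⅗) = -5 + 18/5 = -7/5 ≈ -1.4000)
C + j = 3376 - 7/5 = 16873/5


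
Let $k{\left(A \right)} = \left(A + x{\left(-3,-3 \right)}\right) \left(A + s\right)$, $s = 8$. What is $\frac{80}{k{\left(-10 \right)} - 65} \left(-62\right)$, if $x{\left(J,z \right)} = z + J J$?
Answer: $\frac{4960}{57} \approx 87.018$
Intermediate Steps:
$x{\left(J,z \right)} = z + J^{2}$
$k{\left(A \right)} = \left(6 + A\right) \left(8 + A\right)$ ($k{\left(A \right)} = \left(A - \left(3 - \left(-3\right)^{2}\right)\right) \left(A + 8\right) = \left(A + \left(-3 + 9\right)\right) \left(8 + A\right) = \left(A + 6\right) \left(8 + A\right) = \left(6 + A\right) \left(8 + A\right)$)
$\frac{80}{k{\left(-10 \right)} - 65} \left(-62\right) = \frac{80}{\left(48 + \left(-10\right)^{2} + 14 \left(-10\right)\right) - 65} \left(-62\right) = \frac{80}{\left(48 + 100 - 140\right) - 65} \left(-62\right) = \frac{80}{8 - 65} \left(-62\right) = \frac{80}{-57} \left(-62\right) = 80 \left(- \frac{1}{57}\right) \left(-62\right) = \left(- \frac{80}{57}\right) \left(-62\right) = \frac{4960}{57}$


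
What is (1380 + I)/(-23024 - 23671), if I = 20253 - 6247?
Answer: -15386/46695 ≈ -0.32950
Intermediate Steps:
I = 14006
(1380 + I)/(-23024 - 23671) = (1380 + 14006)/(-23024 - 23671) = 15386/(-46695) = 15386*(-1/46695) = -15386/46695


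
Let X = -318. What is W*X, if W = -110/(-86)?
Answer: -17490/43 ≈ -406.74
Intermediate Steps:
W = 55/43 (W = -110*(-1/86) = 55/43 ≈ 1.2791)
W*X = (55/43)*(-318) = -17490/43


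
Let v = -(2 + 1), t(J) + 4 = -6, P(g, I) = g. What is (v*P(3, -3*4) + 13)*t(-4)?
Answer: -40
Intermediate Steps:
t(J) = -10 (t(J) = -4 - 6 = -10)
v = -3 (v = -1*3 = -3)
(v*P(3, -3*4) + 13)*t(-4) = (-3*3 + 13)*(-10) = (-9 + 13)*(-10) = 4*(-10) = -40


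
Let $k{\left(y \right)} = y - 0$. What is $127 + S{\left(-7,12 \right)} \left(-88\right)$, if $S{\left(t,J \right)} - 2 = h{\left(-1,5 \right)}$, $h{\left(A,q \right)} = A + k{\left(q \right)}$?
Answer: $-401$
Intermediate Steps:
$k{\left(y \right)} = y$ ($k{\left(y \right)} = y + 0 = y$)
$h{\left(A,q \right)} = A + q$
$S{\left(t,J \right)} = 6$ ($S{\left(t,J \right)} = 2 + \left(-1 + 5\right) = 2 + 4 = 6$)
$127 + S{\left(-7,12 \right)} \left(-88\right) = 127 + 6 \left(-88\right) = 127 - 528 = -401$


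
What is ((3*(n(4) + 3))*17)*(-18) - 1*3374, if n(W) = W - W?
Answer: -6128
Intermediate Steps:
n(W) = 0
((3*(n(4) + 3))*17)*(-18) - 1*3374 = ((3*(0 + 3))*17)*(-18) - 1*3374 = ((3*3)*17)*(-18) - 3374 = (9*17)*(-18) - 3374 = 153*(-18) - 3374 = -2754 - 3374 = -6128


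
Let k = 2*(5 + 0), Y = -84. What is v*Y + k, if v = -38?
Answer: 3202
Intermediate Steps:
k = 10 (k = 2*5 = 10)
v*Y + k = -38*(-84) + 10 = 3192 + 10 = 3202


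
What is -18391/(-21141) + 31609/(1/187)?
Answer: 124961995894/21141 ≈ 5.9109e+6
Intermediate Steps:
-18391/(-21141) + 31609/(1/187) = -18391*(-1/21141) + 31609/(1/187) = 18391/21141 + 31609*187 = 18391/21141 + 5910883 = 124961995894/21141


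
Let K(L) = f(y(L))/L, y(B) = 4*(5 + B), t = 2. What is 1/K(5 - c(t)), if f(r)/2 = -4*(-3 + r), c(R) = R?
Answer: -3/232 ≈ -0.012931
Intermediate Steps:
y(B) = 20 + 4*B
f(r) = 24 - 8*r (f(r) = 2*(-4*(-3 + r)) = 2*(12 - 4*r) = 24 - 8*r)
K(L) = (-136 - 32*L)/L (K(L) = (24 - 8*(20 + 4*L))/L = (24 + (-160 - 32*L))/L = (-136 - 32*L)/L)
1/K(5 - c(t)) = 1/(-32 - 136/(5 - 1*2)) = 1/(-32 - 136/(5 - 2)) = 1/(-32 - 136/3) = 1/(-232/3) = -3/232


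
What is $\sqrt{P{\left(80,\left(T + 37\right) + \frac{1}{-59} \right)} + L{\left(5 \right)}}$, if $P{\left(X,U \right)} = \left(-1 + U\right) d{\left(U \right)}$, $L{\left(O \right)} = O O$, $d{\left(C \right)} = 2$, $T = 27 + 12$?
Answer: $\frac{3 \sqrt{67673}}{59} \approx 13.227$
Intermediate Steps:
$T = 39$
$L{\left(O \right)} = O^{2}$
$P{\left(X,U \right)} = -2 + 2 U$ ($P{\left(X,U \right)} = \left(-1 + U\right) 2 = -2 + 2 U$)
$\sqrt{P{\left(80,\left(T + 37\right) + \frac{1}{-59} \right)} + L{\left(5 \right)}} = \sqrt{\left(-2 + 2 \left(\left(39 + 37\right) + \frac{1}{-59}\right)\right) + 5^{2}} = \sqrt{\left(-2 + 2 \left(76 - \frac{1}{59}\right)\right) + 25} = \sqrt{\left(-2 + 2 \cdot \frac{4483}{59}\right) + 25} = \sqrt{\left(-2 + \frac{8966}{59}\right) + 25} = \sqrt{\frac{8848}{59} + 25} = \sqrt{\frac{10323}{59}} = \frac{3 \sqrt{67673}}{59}$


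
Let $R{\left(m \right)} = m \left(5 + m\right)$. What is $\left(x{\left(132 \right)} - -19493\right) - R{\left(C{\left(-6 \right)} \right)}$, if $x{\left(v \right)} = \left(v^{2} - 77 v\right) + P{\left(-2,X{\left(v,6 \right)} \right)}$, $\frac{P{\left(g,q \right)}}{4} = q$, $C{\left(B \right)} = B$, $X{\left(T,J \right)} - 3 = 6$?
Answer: $26783$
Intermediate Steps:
$X{\left(T,J \right)} = 9$ ($X{\left(T,J \right)} = 3 + 6 = 9$)
$P{\left(g,q \right)} = 4 q$
$x{\left(v \right)} = 36 + v^{2} - 77 v$ ($x{\left(v \right)} = \left(v^{2} - 77 v\right) + 4 \cdot 9 = \left(v^{2} - 77 v\right) + 36 = 36 + v^{2} - 77 v$)
$\left(x{\left(132 \right)} - -19493\right) - R{\left(C{\left(-6 \right)} \right)} = \left(\left(36 + 132^{2} - 10164\right) - -19493\right) - - 6 \left(5 - 6\right) = \left(\left(36 + 17424 - 10164\right) + 19493\right) - \left(-6\right) \left(-1\right) = \left(7296 + 19493\right) - 6 = 26789 - 6 = 26783$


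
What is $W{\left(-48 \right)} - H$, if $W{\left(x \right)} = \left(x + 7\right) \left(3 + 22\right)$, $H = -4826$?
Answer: $3801$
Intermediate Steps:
$W{\left(x \right)} = 175 + 25 x$ ($W{\left(x \right)} = \left(7 + x\right) 25 = 175 + 25 x$)
$W{\left(-48 \right)} - H = \left(175 + 25 \left(-48\right)\right) - -4826 = \left(175 - 1200\right) + 4826 = -1025 + 4826 = 3801$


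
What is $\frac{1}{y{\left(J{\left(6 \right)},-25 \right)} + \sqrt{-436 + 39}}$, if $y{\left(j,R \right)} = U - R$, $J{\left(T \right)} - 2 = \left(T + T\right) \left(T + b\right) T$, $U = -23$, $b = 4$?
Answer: $\frac{2}{401} - \frac{i \sqrt{397}}{401} \approx 0.0049875 - 0.049688 i$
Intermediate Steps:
$J{\left(T \right)} = 2 + 2 T^{2} \left(4 + T\right)$ ($J{\left(T \right)} = 2 + \left(T + T\right) \left(T + 4\right) T = 2 + 2 T \left(4 + T\right) T = 2 + 2 T^{2} \left(4 + T\right)$)
$y{\left(j,R \right)} = -23 - R$
$\frac{1}{y{\left(J{\left(6 \right)},-25 \right)} + \sqrt{-436 + 39}} = \frac{1}{\left(-23 - -25\right) + \sqrt{-436 + 39}} = \frac{1}{\left(-23 + 25\right) + \sqrt{-397}} = \frac{1}{2 + i \sqrt{397}}$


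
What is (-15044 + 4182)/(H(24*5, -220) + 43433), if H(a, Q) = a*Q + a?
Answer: -10862/17153 ≈ -0.63324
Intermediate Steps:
H(a, Q) = a + Q*a (H(a, Q) = Q*a + a = a + Q*a)
(-15044 + 4182)/(H(24*5, -220) + 43433) = (-15044 + 4182)/((24*5)*(1 - 220) + 43433) = -10862/(120*(-219) + 43433) = -10862/(-26280 + 43433) = -10862/17153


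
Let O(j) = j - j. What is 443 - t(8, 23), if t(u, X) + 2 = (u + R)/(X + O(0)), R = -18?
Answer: 10245/23 ≈ 445.43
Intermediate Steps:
O(j) = 0
t(u, X) = -2 + (-18 + u)/X (t(u, X) = -2 + (u - 18)/(X + 0) = -2 + (-18 + u)/X)
443 - t(8, 23) = 443 - (-18 + 8 - 2*23)/23 = 443 - (-18 + 8 - 46)/23 = 443 - (-56)/23 = 443 - 1*(-56/23) = 443 + 56/23 = 10245/23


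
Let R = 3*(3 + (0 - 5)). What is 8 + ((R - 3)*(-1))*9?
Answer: 89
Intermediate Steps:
R = -6 (R = 3*(3 - 5) = 3*(-2) = -6)
8 + ((R - 3)*(-1))*9 = 8 + ((-6 - 3)*(-1))*9 = 8 - 9*(-1)*9 = 8 + 9*9 = 8 + 81 = 89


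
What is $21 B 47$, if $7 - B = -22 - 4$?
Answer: $32571$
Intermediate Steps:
$B = 33$ ($B = 7 - \left(-22 - 4\right) = 7 - -26 = 7 + 26 = 33$)
$21 B 47 = 21 \cdot 33 \cdot 47 = 693 \cdot 47 = 32571$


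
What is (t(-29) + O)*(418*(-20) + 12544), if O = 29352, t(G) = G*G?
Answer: 126327512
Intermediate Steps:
t(G) = G**2
(t(-29) + O)*(418*(-20) + 12544) = ((-29)**2 + 29352)*(418*(-20) + 12544) = (841 + 29352)*(-8360 + 12544) = 30193*4184 = 126327512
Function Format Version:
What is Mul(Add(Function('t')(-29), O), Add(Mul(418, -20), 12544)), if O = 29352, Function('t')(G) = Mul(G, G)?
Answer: 126327512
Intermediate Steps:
Function('t')(G) = Pow(G, 2)
Mul(Add(Function('t')(-29), O), Add(Mul(418, -20), 12544)) = Mul(Add(Pow(-29, 2), 29352), Add(Mul(418, -20), 12544)) = Mul(Add(841, 29352), Add(-8360, 12544)) = Mul(30193, 4184) = 126327512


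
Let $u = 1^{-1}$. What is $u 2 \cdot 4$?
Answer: $8$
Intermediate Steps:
$u = 1$
$u 2 \cdot 4 = 1 \cdot 2 \cdot 4 = 1 \cdot 8 = 8$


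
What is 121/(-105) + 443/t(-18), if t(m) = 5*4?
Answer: 8819/420 ≈ 20.998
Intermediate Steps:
t(m) = 20
121/(-105) + 443/t(-18) = 121/(-105) + 443/20 = 121*(-1/105) + 443*(1/20) = -121/105 + 443/20 = 8819/420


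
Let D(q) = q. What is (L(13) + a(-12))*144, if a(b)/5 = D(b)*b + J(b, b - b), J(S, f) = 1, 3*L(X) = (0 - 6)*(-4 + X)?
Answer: 101808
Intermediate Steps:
L(X) = 8 - 2*X (L(X) = ((0 - 6)*(-4 + X))/3 = (-6*(-4 + X))/3 = (24 - 6*X)/3 = 8 - 2*X)
a(b) = 5 + 5*b² (a(b) = 5*(b*b + 1) = 5*(b² + 1) = 5*(1 + b²) = 5 + 5*b²)
(L(13) + a(-12))*144 = ((8 - 2*13) + (5 + 5*(-12)²))*144 = ((8 - 26) + (5 + 5*144))*144 = (-18 + (5 + 720))*144 = (-18 + 725)*144 = 707*144 = 101808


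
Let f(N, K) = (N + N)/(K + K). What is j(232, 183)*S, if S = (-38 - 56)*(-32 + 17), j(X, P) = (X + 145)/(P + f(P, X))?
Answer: 41108080/14213 ≈ 2892.3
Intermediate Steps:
f(N, K) = N/K (f(N, K) = (2*N)/((2*K)) = (2*N)*(1/(2*K)) = N/K)
j(X, P) = (145 + X)/(P + P/X) (j(X, P) = (X + 145)/(P + P/X) = (145 + X)/(P + P/X))
S = 1410 (S = -94*(-15) = 1410)
j(232, 183)*S = (232*(145 + 232)/(183*(1 + 232)))*1410 = (232*(1/183)*377/233)*1410 = (232*(1/183)*(1/233)*377)*1410 = (87464/42639)*1410 = 41108080/14213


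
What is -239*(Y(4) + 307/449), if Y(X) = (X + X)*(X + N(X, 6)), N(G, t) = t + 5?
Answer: -12950693/449 ≈ -28843.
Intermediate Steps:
N(G, t) = 5 + t
Y(X) = 2*X*(11 + X) (Y(X) = (X + X)*(X + (5 + 6)) = (2*X)*(X + 11) = (2*X)*(11 + X) = 2*X*(11 + X))
-239*(Y(4) + 307/449) = -239*(2*4*(11 + 4) + 307/449) = -239*(2*4*15 + 307*(1/449)) = -239*(120 + 307/449) = -239*54187/449 = -12950693/449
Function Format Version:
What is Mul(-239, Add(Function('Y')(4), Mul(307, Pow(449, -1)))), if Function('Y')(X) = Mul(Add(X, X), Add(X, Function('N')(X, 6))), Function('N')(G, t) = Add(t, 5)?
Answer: Rational(-12950693, 449) ≈ -28843.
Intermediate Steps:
Function('N')(G, t) = Add(5, t)
Function('Y')(X) = Mul(2, X, Add(11, X)) (Function('Y')(X) = Mul(Add(X, X), Add(X, Add(5, 6))) = Mul(Mul(2, X), Add(X, 11)) = Mul(Mul(2, X), Add(11, X)) = Mul(2, X, Add(11, X)))
Mul(-239, Add(Function('Y')(4), Mul(307, Pow(449, -1)))) = Mul(-239, Add(Mul(2, 4, Add(11, 4)), Mul(307, Pow(449, -1)))) = Mul(-239, Add(Mul(2, 4, 15), Mul(307, Rational(1, 449)))) = Mul(-239, Add(120, Rational(307, 449))) = Mul(-239, Rational(54187, 449)) = Rational(-12950693, 449)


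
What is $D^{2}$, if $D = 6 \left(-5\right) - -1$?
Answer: $841$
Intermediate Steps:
$D = -29$ ($D = -30 + 1 = -29$)
$D^{2} = \left(-29\right)^{2} = 841$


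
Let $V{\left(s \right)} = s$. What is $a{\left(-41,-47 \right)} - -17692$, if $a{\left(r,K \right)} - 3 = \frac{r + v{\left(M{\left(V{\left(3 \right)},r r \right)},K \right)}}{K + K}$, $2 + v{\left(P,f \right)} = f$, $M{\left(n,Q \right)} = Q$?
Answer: $\frac{831710}{47} \approx 17696.0$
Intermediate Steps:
$v{\left(P,f \right)} = -2 + f$
$a{\left(r,K \right)} = 3 + \frac{-2 + K + r}{2 K}$ ($a{\left(r,K \right)} = 3 + \frac{r + \left(-2 + K\right)}{K + K} = 3 + \frac{-2 + K + r}{2 K}$)
$a{\left(-41,-47 \right)} - -17692 = \frac{-2 - 41 + 7 \left(-47\right)}{2 \left(-47\right)} - -17692 = \frac{1}{2} \left(- \frac{1}{47}\right) \left(-2 - 41 - 329\right) + 17692 = \frac{1}{2} \left(- \frac{1}{47}\right) \left(-372\right) + 17692 = \frac{186}{47} + 17692 = \frac{831710}{47}$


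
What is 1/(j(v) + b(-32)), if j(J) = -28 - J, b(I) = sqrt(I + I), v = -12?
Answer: -1/20 - I/40 ≈ -0.05 - 0.025*I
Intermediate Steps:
b(I) = sqrt(2)*sqrt(I) (b(I) = sqrt(2*I) = sqrt(2)*sqrt(I))
1/(j(v) + b(-32)) = 1/((-28 - 1*(-12)) + sqrt(2)*sqrt(-32)) = 1/((-28 + 12) + sqrt(2)*(4*I*sqrt(2))) = 1/(-16 + 8*I) = (-16 - 8*I)/320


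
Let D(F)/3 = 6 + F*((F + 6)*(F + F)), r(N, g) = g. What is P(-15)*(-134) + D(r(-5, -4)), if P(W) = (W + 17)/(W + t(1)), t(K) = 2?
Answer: 2998/13 ≈ 230.62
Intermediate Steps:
P(W) = (17 + W)/(2 + W) (P(W) = (W + 17)/(W + 2) = (17 + W)/(2 + W))
D(F) = 18 + 6*F²*(6 + F) (D(F) = 3*(6 + F*((F + 6)*(F + F))) = 3*(6 + F*((6 + F)*(2*F))) = 3*(6 + F*(2*F*(6 + F))) = 3*(6 + 2*F²*(6 + F)) = 18 + 6*F²*(6 + F))
P(-15)*(-134) + D(r(-5, -4)) = ((17 - 15)/(2 - 15))*(-134) + (18 + 6*(-4)³ + 36*(-4)²) = (2/(-13))*(-134) + (18 + 6*(-64) + 36*16) = -1/13*2*(-134) + (18 - 384 + 576) = -2/13*(-134) + 210 = 268/13 + 210 = 2998/13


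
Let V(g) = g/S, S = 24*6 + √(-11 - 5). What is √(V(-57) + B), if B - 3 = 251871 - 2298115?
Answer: √(-13768822766920 + 73929*I)/2594 ≈ 3.8403e-6 + 1430.5*I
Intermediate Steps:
B = -2046241 (B = 3 + (251871 - 2298115) = 3 - 2046244 = -2046241)
S = 144 + 4*I (S = 144 + √(-16) = 144 + 4*I ≈ 144.0 + 4.0*I)
V(g) = g*(144 - 4*I)/20752 (V(g) = g/(144 + 4*I) = g*((144 - 4*I)/20752) = g*(144 - 4*I)/20752)
√(V(-57) + B) = √((1/5188)*(-57)*(36 - I) - 2046241) = √((-513/1297 + 57*I/5188) - 2046241) = √(-2653975090/1297 + 57*I/5188)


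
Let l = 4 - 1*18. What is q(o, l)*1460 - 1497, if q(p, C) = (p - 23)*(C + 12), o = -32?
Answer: 159103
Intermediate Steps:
l = -14 (l = 4 - 18 = -14)
q(p, C) = (-23 + p)*(12 + C)
q(o, l)*1460 - 1497 = (-276 - 23*(-14) + 12*(-32) - 14*(-32))*1460 - 1497 = (-276 + 322 - 384 + 448)*1460 - 1497 = 110*1460 - 1497 = 160600 - 1497 = 159103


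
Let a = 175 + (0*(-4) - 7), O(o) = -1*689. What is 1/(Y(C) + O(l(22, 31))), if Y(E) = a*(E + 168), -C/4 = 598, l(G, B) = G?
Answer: -1/374321 ≈ -2.6715e-6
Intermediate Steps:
O(o) = -689
C = -2392 (C = -4*598 = -2392)
a = 168 (a = 175 + (0 - 7) = 175 - 7 = 168)
Y(E) = 28224 + 168*E (Y(E) = 168*(E + 168) = 168*(168 + E) = 28224 + 168*E)
1/(Y(C) + O(l(22, 31))) = 1/((28224 + 168*(-2392)) - 689) = 1/((28224 - 401856) - 689) = 1/(-373632 - 689) = 1/(-374321) = -1/374321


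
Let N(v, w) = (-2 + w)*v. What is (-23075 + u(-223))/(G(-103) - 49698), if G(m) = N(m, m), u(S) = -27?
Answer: 23102/38883 ≈ 0.59414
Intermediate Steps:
N(v, w) = v*(-2 + w)
G(m) = m*(-2 + m)
(-23075 + u(-223))/(G(-103) - 49698) = (-23075 - 27)/(-103*(-2 - 103) - 49698) = -23102/(-103*(-105) - 49698) = -23102/(10815 - 49698) = -23102/(-38883) = -23102*(-1/38883) = 23102/38883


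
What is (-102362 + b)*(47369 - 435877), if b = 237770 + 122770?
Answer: -100304218424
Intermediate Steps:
b = 360540
(-102362 + b)*(47369 - 435877) = (-102362 + 360540)*(47369 - 435877) = 258178*(-388508) = -100304218424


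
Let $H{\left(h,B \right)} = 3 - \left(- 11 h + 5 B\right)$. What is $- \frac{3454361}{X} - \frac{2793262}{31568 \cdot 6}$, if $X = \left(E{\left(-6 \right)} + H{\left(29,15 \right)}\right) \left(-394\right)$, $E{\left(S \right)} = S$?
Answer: $\frac{97263052085}{4496261808} \approx 21.632$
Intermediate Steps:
$H{\left(h,B \right)} = 3 - 5 B + 11 h$ ($H{\left(h,B \right)} = 3 - \left(- 11 h + 5 B\right) = 3 - 5 B + 11 h$)
$X = -94954$ ($X = \left(-6 + \left(3 - 75 + 11 \cdot 29\right)\right) \left(-394\right) = \left(-6 + \left(3 - 75 + 319\right)\right) \left(-394\right) = \left(-6 + 247\right) \left(-394\right) = 241 \left(-394\right) = -94954$)
$- \frac{3454361}{X} - \frac{2793262}{31568 \cdot 6} = - \frac{3454361}{-94954} - \frac{2793262}{31568 \cdot 6} = \left(-3454361\right) \left(- \frac{1}{94954}\right) - \frac{2793262}{189408} = \frac{3454361}{94954} - \frac{1396631}{94704} = \frac{97263052085}{4496261808}$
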